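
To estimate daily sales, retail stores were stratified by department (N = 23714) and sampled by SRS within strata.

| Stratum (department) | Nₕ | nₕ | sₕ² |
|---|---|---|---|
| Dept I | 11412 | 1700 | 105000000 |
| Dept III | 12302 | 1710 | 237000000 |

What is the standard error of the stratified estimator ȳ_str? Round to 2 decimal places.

210.45

Var(ȳ_str) = Σₕ Wₕ²(1 − fₕ)sₕ²/nₕ with Wₕ = Nₕ/N, N = 23714.
Dept I: Wₕ = 0.48123471; term = 0.48123471²·(1 − 0.14896600)·105000000/1700 = 12173.1.
Dept III: Wₕ = 0.51876529; term = 0.51876529²·(1 − 0.13900179)·237000000/1710 = 32114.14.
Sum = 44287.24.
SE = √(44287.24) = 210.45.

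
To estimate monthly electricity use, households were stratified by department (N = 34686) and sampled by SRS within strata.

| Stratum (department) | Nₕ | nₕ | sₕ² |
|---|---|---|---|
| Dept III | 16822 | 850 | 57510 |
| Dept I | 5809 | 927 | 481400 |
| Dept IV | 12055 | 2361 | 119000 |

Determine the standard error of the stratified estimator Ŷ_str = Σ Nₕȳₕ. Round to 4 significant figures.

197000

Var(Ŷ_str) = Σₕ Nₕ²(1 − fₕ)sₕ²/nₕ.
Dept III: 16822²·(1 − 850/16822)·57510/850 = 1.8178639 × 10^10.
Dept I: 5809²·(1 − 927/5809)·481400/927 = 1.472738 × 10^10.
Dept IV: 12055²·(1 − 2361/12055)·119000/2361 = 5.8900801 × 10^9.
Sum = 3.8796099 × 10^10.
SE = √(3.8796099 × 10^10) = 197000.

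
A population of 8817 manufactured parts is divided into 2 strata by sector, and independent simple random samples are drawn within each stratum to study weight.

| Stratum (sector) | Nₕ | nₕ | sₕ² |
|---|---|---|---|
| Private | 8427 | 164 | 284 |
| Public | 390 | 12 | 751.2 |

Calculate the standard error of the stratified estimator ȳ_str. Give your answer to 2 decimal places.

Var(ȳ_str) = Σₕ Wₕ²(1 − fₕ)sₕ²/nₕ with Wₕ = Nₕ/N, N = 8817.
Private: Wₕ = 0.95576727; term = 0.95576727²·(1 − 0.01946126)·284/164 = 1.5511134.
Public: Wₕ = 0.04423273; term = 0.04423273²·(1 − 0.03076923)·751.2/12 = 0.11871048.
Sum = 1.6698239.
SE = √(1.6698239) = 1.29.

1.29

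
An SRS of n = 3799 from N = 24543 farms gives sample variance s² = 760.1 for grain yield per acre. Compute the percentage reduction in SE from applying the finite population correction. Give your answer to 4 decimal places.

8.0647

f = n/N = 3799/24543 = 0.15478955.
SE_no-fpc = √(s²/n) = 0.44730188; SE_fpc = √((1−f)s²/n) = 0.41122845.
Ratio = √(1−f) = 0.91935328. Reduction = 100·(1 − 0.91935328) = 8.0647%.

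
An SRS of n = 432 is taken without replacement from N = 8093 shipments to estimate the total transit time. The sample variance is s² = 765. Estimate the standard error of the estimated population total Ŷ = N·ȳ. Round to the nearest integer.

10478

Var(Ŷ) = N²·Var(ȳ) = N²·(1 − n/N)·s²/n.
f = 432/8093 = 0.05337946; Var(ȳ) = 0.94662054·765/432 = 1.6763072.
Var(Ŷ) = 8093² · 1.6763072 = 1.097925 × 10^8.
SE(Ŷ) = √(1.097925 × 10^8) = 10478.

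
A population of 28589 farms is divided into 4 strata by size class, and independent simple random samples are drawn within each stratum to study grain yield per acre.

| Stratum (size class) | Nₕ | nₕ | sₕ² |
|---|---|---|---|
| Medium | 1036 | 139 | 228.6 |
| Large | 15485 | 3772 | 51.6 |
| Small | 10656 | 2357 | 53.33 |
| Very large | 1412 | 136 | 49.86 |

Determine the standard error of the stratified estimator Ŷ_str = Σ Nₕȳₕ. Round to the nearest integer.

2583

Var(Ŷ_str) = Σₕ Nₕ²(1 − fₕ)sₕ²/nₕ.
Medium: 1036²·(1 − 139/1036)·228.6/139 = 1.5283176 × 10^6.
Large: 15485²·(1 − 3772/15485)·51.6/3772 = 2.4811749 × 10^6.
Small: 10656²·(1 − 2357/10656)·53.33/2357 = 2.0009304 × 10^6.
Very large: 1412²·(1 − 136/1412)·49.86/136 = 660539.41.
Sum = 6.6709623 × 10^6.
SE = √(6.6709623 × 10^6) = 2583.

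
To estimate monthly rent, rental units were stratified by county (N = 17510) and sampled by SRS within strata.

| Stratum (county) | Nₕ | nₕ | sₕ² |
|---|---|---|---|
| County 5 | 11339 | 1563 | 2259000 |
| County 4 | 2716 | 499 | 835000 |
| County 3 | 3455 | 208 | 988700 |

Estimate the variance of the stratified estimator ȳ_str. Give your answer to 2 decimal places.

729.33

Var(ȳ_str) = Σₕ Wₕ²(1 − fₕ)sₕ²/nₕ with Wₕ = Nₕ/N, N = 17510.
County 5: Wₕ = 0.64757282; term = 0.64757282²·(1 − 0.13784284)·2259000/1563 = 522.54165.
County 4: Wₕ = 0.15511136; term = 0.15511136²·(1 − 0.18372607)·835000/499 = 32.863143.
County 3: Wₕ = 0.19731582; term = 0.19731582²·(1 − 0.06020260)·988700/208 = 173.92389.
Sum = 729.32868.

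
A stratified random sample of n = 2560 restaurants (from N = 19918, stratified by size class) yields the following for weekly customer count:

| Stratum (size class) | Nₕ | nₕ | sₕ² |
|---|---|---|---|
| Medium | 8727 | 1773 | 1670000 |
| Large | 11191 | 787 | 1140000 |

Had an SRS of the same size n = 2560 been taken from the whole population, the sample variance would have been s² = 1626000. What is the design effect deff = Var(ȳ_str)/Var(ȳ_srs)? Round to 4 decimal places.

1.0283

Var(ȳ_str) = Σ Wₕ²(1−fₕ)sₕ²/nₕ with Wₕ = Nₕ/19918:
  Medium: (8727/19918)²·(1−1773/8727)·1670000/1773 = 144.08406
  Large: (11191/19918)²·(1−787/11191)·1140000/787 = 425.11644
  → Var(ȳ_str) = 569.2005.
Var(ȳ_srs) = (1 − 2560/19918)·1626000/2560 = 553.52155.
deff = 569.2005 / 553.52155 = 1.0283.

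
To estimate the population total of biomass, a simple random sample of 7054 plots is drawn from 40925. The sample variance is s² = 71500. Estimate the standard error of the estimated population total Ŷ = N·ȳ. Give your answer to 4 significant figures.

118500

Var(Ŷ) = N²·Var(ȳ) = N²·(1 − n/N)·s²/n.
f = 7054/40925 = 0.17236408; Var(ȳ) = 0.82763592·71500/7054 = 8.3889946.
Var(Ŷ) = 40925² · 8.3889946 = 1.4050355 × 10^10.
SE(Ŷ) = √(1.4050355 × 10^10) = 118500.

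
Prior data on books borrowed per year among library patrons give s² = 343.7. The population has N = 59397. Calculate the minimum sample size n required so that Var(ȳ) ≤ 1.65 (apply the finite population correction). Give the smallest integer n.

208

Without fpc, n₀ = s²/D = 343.7/1.65 = 208.3030.
With fpc, (1 − n/N)·s²/n ≤ D requires n ≥ n₀/(1 + n₀/N) = 208.3030/(1 + 208.3030/59397) = 207.5750.
Rounding up, n = 208.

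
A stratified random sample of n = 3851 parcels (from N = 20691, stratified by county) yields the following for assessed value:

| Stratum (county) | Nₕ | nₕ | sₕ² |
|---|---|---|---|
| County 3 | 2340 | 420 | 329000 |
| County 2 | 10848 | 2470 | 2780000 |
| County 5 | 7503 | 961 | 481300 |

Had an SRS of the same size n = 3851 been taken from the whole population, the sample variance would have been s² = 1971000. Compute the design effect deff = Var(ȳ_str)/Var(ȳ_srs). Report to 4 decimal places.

Var(ȳ_str) = Σ Wₕ²(1−fₕ)sₕ²/nₕ with Wₕ = Nₕ/20691:
  County 3: (2340/20691)²·(1−420/2340)·329000/420 = 8.2205473
  County 2: (10848/20691)²·(1−2470/10848)·2780000/2470 = 238.93233
  County 5: (7503/20691)²·(1−961/7503)·481300/961 = 57.421562
  → Var(ȳ_str) = 304.57444.
Var(ȳ_srs) = (1 − 3851/20691)·1971000/3851 = 416.5563.
deff = 304.57444 / 416.5563 = 0.7312.

0.7312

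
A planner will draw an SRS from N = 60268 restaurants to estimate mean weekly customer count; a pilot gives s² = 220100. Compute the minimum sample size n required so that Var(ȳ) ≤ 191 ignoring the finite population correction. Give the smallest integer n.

1153

Without fpc, n₀ = s²/D = 220100/191 = 1152.3560.
Rounding up, n = 1153.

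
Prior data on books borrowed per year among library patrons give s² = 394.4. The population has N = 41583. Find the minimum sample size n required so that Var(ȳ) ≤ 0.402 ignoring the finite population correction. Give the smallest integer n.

982

Without fpc, n₀ = s²/D = 394.4/0.402 = 981.0945.
Rounding up, n = 982.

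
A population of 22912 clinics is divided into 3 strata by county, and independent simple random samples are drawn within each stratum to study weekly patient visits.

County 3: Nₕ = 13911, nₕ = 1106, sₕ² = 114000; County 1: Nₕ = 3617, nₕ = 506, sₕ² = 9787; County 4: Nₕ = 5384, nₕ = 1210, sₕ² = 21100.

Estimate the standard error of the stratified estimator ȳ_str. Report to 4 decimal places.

Var(ȳ_str) = Σₕ Wₕ²(1 − fₕ)sₕ²/nₕ with Wₕ = Nₕ/N, N = 22912.
County 3: Wₕ = 0.60714909; term = 0.60714909²·(1 − 0.07950543)·114000/1106 = 34.975317.
County 1: Wₕ = 0.15786487; term = 0.15786487²·(1 − 0.13989494)·9787/506 = 0.41459264.
County 4: Wₕ = 0.23498603; term = 0.23498603²·(1 − 0.22473997)·21100/1210 = 0.74649788.
Sum = 36.136408.
SE = √(36.136408) = 6.0114.

6.0114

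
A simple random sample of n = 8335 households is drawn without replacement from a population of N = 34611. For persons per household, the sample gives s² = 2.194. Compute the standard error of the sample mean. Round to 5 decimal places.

0.01414

Under SRS without replacement, Var(ȳ) = (1 − f)·s²/n with f = n/N = 8335/34611 = 0.24081939.
Var(ȳ) = (1 − 0.24081939)·2.194/8335 = 0.75918061·2.6322735 × 10^-4 = 1.998371 × 10^-4.
SE(ȳ) = √(1.998371 × 10^-4) = 0.01414.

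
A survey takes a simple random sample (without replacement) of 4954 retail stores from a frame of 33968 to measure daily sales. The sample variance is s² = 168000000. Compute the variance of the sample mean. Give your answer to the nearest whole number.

Under SRS without replacement, Var(ȳ) = (1 − f)·s²/n with f = n/N = 4954/33968 = 0.14584315.
Var(ȳ) = (1 − 0.14584315)·168000000/4954 = 0.85415685·33911.99 = 28966.159.

28966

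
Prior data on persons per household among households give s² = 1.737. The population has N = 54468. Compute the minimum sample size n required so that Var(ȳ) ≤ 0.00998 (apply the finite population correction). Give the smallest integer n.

Without fpc, n₀ = s²/D = 1.737/0.00998 = 174.0481.
With fpc, (1 − n/N)·s²/n ≤ D requires n ≥ n₀/(1 + n₀/N) = 174.0481/(1 + 174.0481/54468) = 173.4937.
Rounding up, n = 174.

174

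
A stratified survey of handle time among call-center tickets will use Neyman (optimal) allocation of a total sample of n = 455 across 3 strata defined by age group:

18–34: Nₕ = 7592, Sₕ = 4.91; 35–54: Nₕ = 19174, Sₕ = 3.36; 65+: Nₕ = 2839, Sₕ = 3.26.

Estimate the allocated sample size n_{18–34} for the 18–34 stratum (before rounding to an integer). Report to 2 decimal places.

152.86

Neyman allocation: nₕ = n·NₕSₕ / Σⱼ NⱼSⱼ.
Σ NⱼSⱼ = 7592·4.91 + 19174·3.36 + 2839·3.26 = 110956.5.
n_{18–34} = 455·7592·4.91 / 110956.5 = 152.86.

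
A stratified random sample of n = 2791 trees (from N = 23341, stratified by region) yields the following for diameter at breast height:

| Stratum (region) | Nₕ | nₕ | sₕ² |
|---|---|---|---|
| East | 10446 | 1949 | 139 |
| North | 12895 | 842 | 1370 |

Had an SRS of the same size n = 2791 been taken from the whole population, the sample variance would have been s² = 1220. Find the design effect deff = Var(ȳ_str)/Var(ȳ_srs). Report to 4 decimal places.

Var(ȳ_str) = Σ Wₕ²(1−fₕ)sₕ²/nₕ with Wₕ = Nₕ/23341:
  East: (10446/23341)²·(1−1949/10446)·139/1949 = 0.011619292
  North: (12895/23341)²·(1−842/12895)·1370/842 = 0.46417961
  → Var(ȳ_str) = 0.4757989.
Var(ȳ_srs) = (1 − 2791/23341)·1220/2791 = 0.38485077.
deff = 0.4757989 / 0.38485077 = 1.2363.

1.2363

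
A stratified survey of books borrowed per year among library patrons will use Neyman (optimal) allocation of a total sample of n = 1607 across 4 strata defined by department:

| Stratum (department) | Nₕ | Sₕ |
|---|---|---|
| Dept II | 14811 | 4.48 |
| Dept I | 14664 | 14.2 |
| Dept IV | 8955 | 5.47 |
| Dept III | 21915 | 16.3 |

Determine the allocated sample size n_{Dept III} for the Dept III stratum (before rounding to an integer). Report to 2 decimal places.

843.21

Neyman allocation: nₕ = n·NₕSₕ / Σⱼ NⱼSⱼ.
Σ NⱼSⱼ = 14811·4.48 + 14664·14.2 + 8955·5.47 + 21915·16.3 = 680780.43.
n_{Dept III} = 1607·21915·16.3 / 680780.43 = 843.21.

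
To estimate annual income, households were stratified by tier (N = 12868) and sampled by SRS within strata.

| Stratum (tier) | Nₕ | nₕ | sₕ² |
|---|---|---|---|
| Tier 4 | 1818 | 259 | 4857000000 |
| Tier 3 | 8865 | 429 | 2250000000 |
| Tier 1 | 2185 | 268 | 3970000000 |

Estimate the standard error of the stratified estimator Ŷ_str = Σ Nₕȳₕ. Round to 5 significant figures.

Var(Ŷ_str) = Σₕ Nₕ²(1 − fₕ)sₕ²/nₕ.
Tier 4: 1818²·(1 − 259/1818)·4857000000/259 = 5.315062 × 10^13.
Tier 3: 8865²·(1 − 429/8865)·2250000000/429 = 3.9222976 × 10^14.
Tier 1: 2185²·(1 − 268/2185)·3970000000/268 = 6.2048211 × 10^13.
Sum = 5.0742859 × 10^14.
SE = √(5.0742859 × 10^14) = 2.2526 × 10^7.

2.2526 × 10^7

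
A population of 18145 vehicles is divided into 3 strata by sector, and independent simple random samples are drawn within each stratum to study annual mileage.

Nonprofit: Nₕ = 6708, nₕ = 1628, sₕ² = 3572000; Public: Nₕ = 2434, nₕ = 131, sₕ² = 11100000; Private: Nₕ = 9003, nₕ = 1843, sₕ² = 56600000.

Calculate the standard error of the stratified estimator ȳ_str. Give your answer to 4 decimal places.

87.6500

Var(ȳ_str) = Σₕ Wₕ²(1 − fₕ)sₕ²/nₕ with Wₕ = Nₕ/N, N = 18145.
Nonprofit: Wₕ = 0.36968862; term = 0.36968862²·(1 − 0.24269529)·3572000/1628 = 227.09097.
Public: Wₕ = 0.13414164; term = 0.13414164²·(1 − 0.05382087)·11100000/131 = 1442.621.
Private: Wₕ = 0.49616974; term = 0.49616974²·(1 − 0.20470954)·56600000/1843 = 6012.8092.
Sum = 7682.5212.
SE = √(7682.5212) = 87.6500.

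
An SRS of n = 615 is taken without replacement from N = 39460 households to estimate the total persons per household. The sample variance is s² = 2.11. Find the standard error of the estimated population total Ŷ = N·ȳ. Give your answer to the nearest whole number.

Var(Ŷ) = N²·Var(ȳ) = N²·(1 − n/N)·s²/n.
f = 615/39460 = 0.01558540; Var(ȳ) = 0.98441460·2.11/615 = 0.0033774224.
Var(Ŷ) = 39460² · 0.0033774224 = 5.258956 × 10^6.
SE(Ŷ) = √(5.258956 × 10^6) = 2293.

2293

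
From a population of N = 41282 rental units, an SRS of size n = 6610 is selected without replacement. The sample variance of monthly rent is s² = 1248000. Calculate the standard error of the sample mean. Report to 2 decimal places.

12.59

Under SRS without replacement, Var(ȳ) = (1 − f)·s²/n with f = n/N = 6610/41282 = 0.16011821.
Var(ȳ) = (1 − 0.16011821)·1248000/6610 = 0.83988179·188.80484 = 158.57375.
SE(ȳ) = √(158.57375) = 12.59.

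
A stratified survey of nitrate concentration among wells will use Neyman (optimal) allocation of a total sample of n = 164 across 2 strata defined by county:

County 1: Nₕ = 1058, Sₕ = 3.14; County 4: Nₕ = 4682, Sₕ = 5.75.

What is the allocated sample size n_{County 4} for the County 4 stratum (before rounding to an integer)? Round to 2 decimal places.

145.99

Neyman allocation: nₕ = n·NₕSₕ / Σⱼ NⱼSⱼ.
Σ NⱼSⱼ = 1058·3.14 + 4682·5.75 = 30243.62.
n_{County 4} = 164·4682·5.75 / 30243.62 = 145.99.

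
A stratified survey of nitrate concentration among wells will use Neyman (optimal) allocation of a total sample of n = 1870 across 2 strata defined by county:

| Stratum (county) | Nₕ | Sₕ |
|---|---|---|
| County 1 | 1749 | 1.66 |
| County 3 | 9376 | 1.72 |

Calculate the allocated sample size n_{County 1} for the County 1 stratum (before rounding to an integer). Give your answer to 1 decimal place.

Neyman allocation: nₕ = n·NₕSₕ / Σⱼ NⱼSⱼ.
Σ NⱼSⱼ = 1749·1.66 + 9376·1.72 = 19030.06.
n_{County 1} = 1870·1749·1.66 / 19030.06 = 285.3.

285.3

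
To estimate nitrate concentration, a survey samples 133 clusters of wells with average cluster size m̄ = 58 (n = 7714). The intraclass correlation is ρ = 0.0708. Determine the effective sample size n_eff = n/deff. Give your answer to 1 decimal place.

1531.9

deff = 1 + (58 − 1)·0.0708 = 1 + 4.0356 = 5.0356.
n_eff = 7714 / 5.0356 = 1531.9.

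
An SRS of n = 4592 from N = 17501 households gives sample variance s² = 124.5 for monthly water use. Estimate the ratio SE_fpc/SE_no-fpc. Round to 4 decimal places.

f = n/N = 4592/17501 = 0.26238501.
SE_no-fpc = √(s²/n) = 0.16465834; SE_fpc = √((1−f)s²/n) = 0.14141602.
Ratio = √(1−f) = 0.85884515.

0.8588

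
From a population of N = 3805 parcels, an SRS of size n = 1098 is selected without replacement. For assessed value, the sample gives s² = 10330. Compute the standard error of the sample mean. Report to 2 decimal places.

Under SRS without replacement, Var(ȳ) = (1 − f)·s²/n with f = n/N = 1098/3805 = 0.28856767.
Var(ȳ) = (1 − 0.28856767)·10330/1098 = 0.71143233·9.4080146 = 6.6931657.
SE(ȳ) = √(6.6931657) = 2.59.

2.59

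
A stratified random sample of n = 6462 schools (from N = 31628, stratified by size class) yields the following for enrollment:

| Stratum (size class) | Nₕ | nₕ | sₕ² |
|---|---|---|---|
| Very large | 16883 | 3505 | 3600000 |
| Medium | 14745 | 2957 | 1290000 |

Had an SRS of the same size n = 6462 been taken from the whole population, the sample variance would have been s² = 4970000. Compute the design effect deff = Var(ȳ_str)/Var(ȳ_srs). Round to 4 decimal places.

0.5028

Var(ȳ_str) = Σ Wₕ²(1−fₕ)sₕ²/nₕ with Wₕ = Nₕ/31628:
  Very large: (16883/31628)²·(1−3505/16883)·3600000/3505 = 231.90592
  Medium: (14745/31628)²·(1−2957/14745)·1290000/2957 = 75.801854
  → Var(ȳ_str) = 307.70777.
Var(ȳ_srs) = (1 − 6462/31628)·4970000/6462 = 611.97249.
deff = 307.70777 / 611.97249 = 0.5028.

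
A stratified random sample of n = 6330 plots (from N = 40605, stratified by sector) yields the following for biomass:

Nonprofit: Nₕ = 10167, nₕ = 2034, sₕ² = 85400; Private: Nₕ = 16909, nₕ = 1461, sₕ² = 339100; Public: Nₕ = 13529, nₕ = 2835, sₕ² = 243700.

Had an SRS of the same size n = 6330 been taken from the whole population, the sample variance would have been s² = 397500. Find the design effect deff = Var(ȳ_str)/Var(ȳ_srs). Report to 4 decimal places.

Var(ȳ_str) = Σ Wₕ²(1−fₕ)sₕ²/nₕ with Wₕ = Nₕ/40605:
  Nonprofit: (10167/40605)²·(1−2034/10167)·85400/2034 = 2.1056757
  Private: (16909/40605)²·(1−1461/16909)·339100/1461 = 36.771278
  Public: (13529/40605)²·(1−2835/13529)·243700/2835 = 7.5430904
  → Var(ȳ_str) = 46.420044.
Var(ȳ_srs) = (1 − 6330/40605)·397500/6330 = 53.006774.
deff = 46.420044 / 53.006774 = 0.8757.

0.8757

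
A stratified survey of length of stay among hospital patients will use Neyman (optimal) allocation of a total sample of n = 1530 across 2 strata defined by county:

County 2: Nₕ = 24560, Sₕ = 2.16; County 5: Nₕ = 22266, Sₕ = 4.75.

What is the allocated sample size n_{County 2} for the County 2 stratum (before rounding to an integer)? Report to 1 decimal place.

511.1

Neyman allocation: nₕ = n·NₕSₕ / Σⱼ NⱼSⱼ.
Σ NⱼSⱼ = 24560·2.16 + 22266·4.75 = 158813.1.
n_{County 2} = 1530·24560·2.16 / 158813.1 = 511.1.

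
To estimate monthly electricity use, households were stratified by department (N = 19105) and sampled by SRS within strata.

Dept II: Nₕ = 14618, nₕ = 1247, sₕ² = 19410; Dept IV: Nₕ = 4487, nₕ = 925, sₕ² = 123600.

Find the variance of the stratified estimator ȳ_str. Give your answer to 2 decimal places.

14.19

Var(ȳ_str) = Σₕ Wₕ²(1 − fₕ)sₕ²/nₕ with Wₕ = Nₕ/N, N = 19105.
Dept II: Wₕ = 0.76514002; term = 0.76514002²·(1 − 0.08530579)·19410/1247 = 8.3352157.
Dept IV: Wₕ = 0.23485998; term = 0.23485998²·(1 − 0.20615110)·123600/925 = 5.8510342.
Sum = 14.18625.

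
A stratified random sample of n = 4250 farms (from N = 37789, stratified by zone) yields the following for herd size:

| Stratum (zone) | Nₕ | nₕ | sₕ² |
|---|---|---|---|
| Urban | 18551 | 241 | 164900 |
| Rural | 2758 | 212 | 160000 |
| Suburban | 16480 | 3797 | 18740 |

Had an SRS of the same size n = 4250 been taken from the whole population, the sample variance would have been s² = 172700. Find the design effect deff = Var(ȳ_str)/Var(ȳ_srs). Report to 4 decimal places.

Var(ȳ_str) = Σ Wₕ²(1−fₕ)sₕ²/nₕ with Wₕ = Nₕ/37789:
  Urban: (18551/37789)²·(1−241/18551)·164900/241 = 162.75281
  Rural: (2758/37789)²·(1−212/2758)·160000/212 = 3.7111284
  Suburban: (16480/37789)²·(1−3797/16480)·18740/3797 = 0.72239942
  → Var(ȳ_str) = 167.18634.
Var(ȳ_srs) = (1 − 4250/37789)·172700/4250 = 36.065181.
deff = 167.18634 / 36.065181 = 4.6357.

4.6357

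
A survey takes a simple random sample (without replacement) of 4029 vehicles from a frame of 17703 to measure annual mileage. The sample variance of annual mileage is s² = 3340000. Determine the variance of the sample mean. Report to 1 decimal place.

Under SRS without replacement, Var(ȳ) = (1 − f)·s²/n with f = n/N = 4029/17703 = 0.22758854.
Var(ȳ) = (1 − 0.22758854)·3340000/4029 = 0.77241146·828.98982 = 640.32124.

640.3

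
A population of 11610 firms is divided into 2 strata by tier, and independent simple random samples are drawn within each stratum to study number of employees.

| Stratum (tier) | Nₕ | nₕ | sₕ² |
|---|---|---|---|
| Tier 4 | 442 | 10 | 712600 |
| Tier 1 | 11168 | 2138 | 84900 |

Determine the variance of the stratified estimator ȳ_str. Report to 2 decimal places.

130.66

Var(ȳ_str) = Σₕ Wₕ²(1 − fₕ)sₕ²/nₕ with Wₕ = Nₕ/N, N = 11610.
Tier 4: Wₕ = 0.03807063; term = 0.03807063²·(1 − 0.02262443)·712600/10 = 100.9456.
Tier 1: Wₕ = 0.96192937; term = 0.96192937²·(1 − 0.19143983)·84900/2138 = 29.70973.
Sum = 130.65533.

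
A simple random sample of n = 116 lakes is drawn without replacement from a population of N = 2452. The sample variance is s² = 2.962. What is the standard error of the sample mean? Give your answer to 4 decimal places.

Under SRS without replacement, Var(ȳ) = (1 − f)·s²/n with f = n/N = 116/2452 = 0.04730832.
Var(ȳ) = (1 − 0.04730832)·2.962/116 = 0.95269168·0.025534483 = 0.024326489.
SE(ȳ) = √(0.024326489) = 0.1560.

0.1560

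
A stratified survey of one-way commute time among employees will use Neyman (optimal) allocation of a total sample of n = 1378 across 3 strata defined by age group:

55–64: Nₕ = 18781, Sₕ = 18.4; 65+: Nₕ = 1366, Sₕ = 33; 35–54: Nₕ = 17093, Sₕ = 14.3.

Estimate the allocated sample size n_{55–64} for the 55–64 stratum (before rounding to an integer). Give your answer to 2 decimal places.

749.82

Neyman allocation: nₕ = n·NₕSₕ / Σⱼ NⱼSⱼ.
Σ NⱼSⱼ = 18781·18.4 + 1366·33 + 17093·14.3 = 635078.3.
n_{55–64} = 1378·18781·18.4 / 635078.3 = 749.82.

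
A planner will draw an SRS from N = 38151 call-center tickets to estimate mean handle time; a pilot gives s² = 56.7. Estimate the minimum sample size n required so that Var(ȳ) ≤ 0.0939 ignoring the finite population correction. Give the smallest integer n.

Without fpc, n₀ = s²/D = 56.7/0.0939 = 603.8339.
Rounding up, n = 604.

604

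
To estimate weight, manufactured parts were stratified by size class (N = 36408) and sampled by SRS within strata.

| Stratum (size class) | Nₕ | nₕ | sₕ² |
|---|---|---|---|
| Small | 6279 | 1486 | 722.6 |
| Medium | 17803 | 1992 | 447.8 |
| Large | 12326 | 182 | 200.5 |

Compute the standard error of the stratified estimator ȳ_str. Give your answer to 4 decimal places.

0.4280

Var(ȳ_str) = Σₕ Wₕ²(1 − fₕ)sₕ²/nₕ with Wₕ = Nₕ/N, N = 36408.
Small: Wₕ = 0.17246210; term = 0.17246210²·(1 − 0.23666189)·722.6/1486 = 0.011040365.
Medium: Wₕ = 0.48898594; term = 0.48898594²·(1 − 0.11189125)·447.8/1992 = 0.047736837.
Large: Wₕ = 0.33855197; term = 0.33855197²·(1 − 0.01476554)·200.5/182 = 0.12440369.
Sum = 0.18318089.
SE = √(0.18318089) = 0.4280.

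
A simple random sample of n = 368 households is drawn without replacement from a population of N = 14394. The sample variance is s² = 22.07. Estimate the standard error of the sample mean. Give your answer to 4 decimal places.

Under SRS without replacement, Var(ȳ) = (1 − f)·s²/n with f = n/N = 368/14394 = 0.02556621.
Var(ȳ) = (1 − 0.02556621)·22.07/368 = 0.97443379·0.059972826 = 0.058439548.
SE(ȳ) = √(0.058439548) = 0.2417.

0.2417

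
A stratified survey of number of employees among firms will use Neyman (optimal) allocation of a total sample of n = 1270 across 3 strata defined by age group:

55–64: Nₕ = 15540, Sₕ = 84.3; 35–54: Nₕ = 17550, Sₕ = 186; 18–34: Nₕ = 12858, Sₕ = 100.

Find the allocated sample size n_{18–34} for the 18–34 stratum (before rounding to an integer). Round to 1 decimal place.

Neyman allocation: nₕ = n·NₕSₕ / Σⱼ NⱼSⱼ.
Σ NⱼSⱼ = 15540·84.3 + 17550·186 + 12858·100 = 5.860122 × 10^6.
n_{18–34} = 1270·12858·100 / (5.860122 × 10^6) = 278.7.

278.7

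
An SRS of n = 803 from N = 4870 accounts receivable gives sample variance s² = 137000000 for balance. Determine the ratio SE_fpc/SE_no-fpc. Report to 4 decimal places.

f = n/N = 803/4870 = 0.16488706.
SE_no-fpc = √(s²/n) = 413.04989; SE_fpc = √((1−f)s²/n) = 377.46363.
Ratio = √(1−f) = 0.91384514.

0.9138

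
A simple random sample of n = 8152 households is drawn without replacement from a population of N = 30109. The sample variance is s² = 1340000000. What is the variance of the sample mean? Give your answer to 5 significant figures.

119870

Under SRS without replacement, Var(ȳ) = (1 − f)·s²/n with f = n/N = 8152/30109 = 0.27074961.
Var(ȳ) = (1 − 0.27074961)·1340000000/8152 = 0.72925039·164376.84 = 119871.87.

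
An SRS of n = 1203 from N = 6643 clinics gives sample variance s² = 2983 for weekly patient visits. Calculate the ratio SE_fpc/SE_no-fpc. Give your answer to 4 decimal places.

0.9049

f = n/N = 1203/6643 = 0.18109288.
SE_no-fpc = √(s²/n) = 1.5746854; SE_fpc = √((1−f)s²/n) = 1.4249878.
Ratio = √(1−f) = 0.90493487.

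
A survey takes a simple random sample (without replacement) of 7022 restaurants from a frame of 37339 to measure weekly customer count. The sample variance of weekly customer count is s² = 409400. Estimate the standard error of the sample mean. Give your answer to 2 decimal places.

Under SRS without replacement, Var(ȳ) = (1 − f)·s²/n with f = n/N = 7022/37339 = 0.18806074.
Var(ȳ) = (1 − 0.18806074)·409400/7022 = 0.81193926·58.302478 = 47.338071.
SE(ȳ) = √(47.338071) = 6.88.

6.88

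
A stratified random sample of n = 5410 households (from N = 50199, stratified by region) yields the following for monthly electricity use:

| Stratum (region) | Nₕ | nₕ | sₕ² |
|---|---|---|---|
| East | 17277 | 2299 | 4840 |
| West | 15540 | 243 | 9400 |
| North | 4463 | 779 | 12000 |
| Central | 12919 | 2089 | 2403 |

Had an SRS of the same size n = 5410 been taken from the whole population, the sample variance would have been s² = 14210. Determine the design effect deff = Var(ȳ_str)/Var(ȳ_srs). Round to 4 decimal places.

1.7195

Var(ȳ_str) = Σ Wₕ²(1−fₕ)sₕ²/nₕ with Wₕ = Nₕ/50199:
  East: (17277/50199)²·(1−2299/17277)·4840/2299 = 0.2161914
  West: (15540/50199)²·(1−243/15540)·9400/243 = 3.6491249
  North: (4463/50199)²·(1−779/4463)·12000/779 = 0.10050789
  Central: (12919/50199)²·(1−2089/12919)·2403/2089 = 0.063867888
  → Var(ȳ_str) = 4.0296921.
Var(ȳ_srs) = (1 − 5410/50199)·14210/5410 = 2.343544.
deff = 4.0296921 / 2.343544 = 1.7195.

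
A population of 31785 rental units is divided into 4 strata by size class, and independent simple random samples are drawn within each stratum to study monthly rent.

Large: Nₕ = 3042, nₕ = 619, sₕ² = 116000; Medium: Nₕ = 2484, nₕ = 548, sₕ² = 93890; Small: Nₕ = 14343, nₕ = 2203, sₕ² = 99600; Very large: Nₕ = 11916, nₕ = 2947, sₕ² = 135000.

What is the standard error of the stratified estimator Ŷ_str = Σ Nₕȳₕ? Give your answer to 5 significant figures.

Var(Ŷ_str) = Σₕ Nₕ²(1 − fₕ)sₕ²/nₕ.
Large: 3042²·(1 − 619/3042)·116000/619 = 1.3812744 × 10^9.
Medium: 2484²·(1 − 548/2484)·93890/548 = 8.2394026 × 10^8.
Small: 14343²·(1 − 2203/14343)·99600/2203 = 7.8723343 × 10^9.
Very large: 11916²·(1 − 2947/11916)·135000/2947 = 4.8958505 × 10^9.
Sum = 1.4973399 × 10^10.
SE = √(1.4973399 × 10^10) = 122370.

122370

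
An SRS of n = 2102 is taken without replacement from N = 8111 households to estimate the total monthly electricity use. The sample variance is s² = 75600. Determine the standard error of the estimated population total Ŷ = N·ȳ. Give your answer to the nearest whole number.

Var(Ŷ) = N²·Var(ȳ) = N²·(1 − n/N)·s²/n.
f = 2102/8111 = 0.25915423; Var(ȳ) = 0.74084577·75600/2102 = 26.645071.
Var(Ŷ) = 8111² · 26.645071 = 1.7529345 × 10^9.
SE(Ŷ) = √(1.7529345 × 10^9) = 41868.

41868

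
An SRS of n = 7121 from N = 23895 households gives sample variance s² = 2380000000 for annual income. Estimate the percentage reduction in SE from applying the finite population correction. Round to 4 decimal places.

f = n/N = 7121/23895 = 0.29801214.
SE_no-fpc = √(s²/n) = 578.11999; SE_fpc = √((1−f)s²/n) = 484.37619.
Ratio = √(1−f) = 0.83784716. Reduction = 100·(1 − 0.83784716) = 16.2153%.

16.2153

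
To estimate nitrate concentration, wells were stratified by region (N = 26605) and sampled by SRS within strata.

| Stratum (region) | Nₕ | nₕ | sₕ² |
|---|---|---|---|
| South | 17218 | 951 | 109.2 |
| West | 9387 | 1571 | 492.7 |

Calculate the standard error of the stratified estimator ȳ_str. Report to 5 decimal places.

0.27919

Var(ȳ_str) = Σₕ Wₕ²(1 − fₕ)sₕ²/nₕ with Wₕ = Nₕ/N, N = 26605.
South: Wₕ = 0.64717158; term = 0.64717158²·(1 − 0.05523290)·109.2/951 = 0.045436594.
West: Wₕ = 0.35282842; term = 0.35282842²·(1 − 0.16735911)·492.7/1571 = 0.032508072.
Sum = 0.077944666.
SE = √(0.077944666) = 0.27919.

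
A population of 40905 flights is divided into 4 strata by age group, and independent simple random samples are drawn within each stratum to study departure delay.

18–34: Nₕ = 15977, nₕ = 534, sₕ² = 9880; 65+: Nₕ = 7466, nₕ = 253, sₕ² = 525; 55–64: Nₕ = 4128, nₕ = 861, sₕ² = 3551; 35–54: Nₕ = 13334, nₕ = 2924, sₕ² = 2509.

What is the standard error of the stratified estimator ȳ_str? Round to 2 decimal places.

Var(ȳ_str) = Σₕ Wₕ²(1 − fₕ)sₕ²/nₕ with Wₕ = Nₕ/N, N = 40905.
18–34: Wₕ = 0.39058795; term = 0.39058795²·(1 − 0.03342305)·9880/534 = 2.7282854.
65+: Wₕ = 0.18252047; term = 0.18252047²·(1 − 0.03388695)·525/253 = 0.066786688.
55–64: Wₕ = 0.10091676; term = 0.10091676²·(1 − 0.20857558)·3551/861 = 0.033241725.
35–54: Wₕ = 0.32597482; term = 0.32597482²·(1 − 0.21928904)·2509/2924 = 0.071183884.
Sum = 2.8994977.
SE = √(2.8994977) = 1.70.

1.70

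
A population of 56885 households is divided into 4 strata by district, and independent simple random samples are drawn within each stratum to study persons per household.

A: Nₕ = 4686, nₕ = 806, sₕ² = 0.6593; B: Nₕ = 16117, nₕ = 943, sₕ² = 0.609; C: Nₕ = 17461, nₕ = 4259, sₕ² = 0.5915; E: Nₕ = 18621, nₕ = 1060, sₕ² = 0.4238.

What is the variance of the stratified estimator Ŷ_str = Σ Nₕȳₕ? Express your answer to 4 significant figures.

Var(Ŷ_str) = Σₕ Nₕ²(1 − fₕ)sₕ²/nₕ.
A: 4686²·(1 − 806/4686)·0.6593/806 = 14872.434.
B: 16117²·(1 − 943/16117)·0.609/943 = 157939.18.
C: 17461²·(1 − 4259/17461)·0.5915/4259 = 32015.18.
E: 18621²·(1 − 1060/18621)·0.4238/1060 = 130739.65.
Sum = 335566.44.

335600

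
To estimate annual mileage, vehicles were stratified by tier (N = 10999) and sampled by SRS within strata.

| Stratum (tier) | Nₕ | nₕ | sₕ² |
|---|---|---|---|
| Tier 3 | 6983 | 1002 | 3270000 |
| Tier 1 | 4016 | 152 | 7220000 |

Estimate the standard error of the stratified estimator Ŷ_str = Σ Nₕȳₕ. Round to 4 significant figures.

Var(Ŷ_str) = Σₕ Nₕ²(1 − fₕ)sₕ²/nₕ.
Tier 3: 6983²·(1 − 1002/6983)·3270000/1002 = 1.3630001 × 10^11.
Tier 1: 4016²·(1 − 152/4016)·7220000/152 = 7.3709664 × 10^11.
Sum = 8.7339665 × 10^11.
SE = √(8.7339665 × 10^11) = 934600.

934600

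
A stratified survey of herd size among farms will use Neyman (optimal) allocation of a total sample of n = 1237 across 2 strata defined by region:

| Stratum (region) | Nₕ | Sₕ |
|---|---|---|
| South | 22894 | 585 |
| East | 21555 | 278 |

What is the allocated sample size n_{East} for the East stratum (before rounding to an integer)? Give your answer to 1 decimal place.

Neyman allocation: nₕ = n·NₕSₕ / Σⱼ NⱼSⱼ.
Σ NⱼSⱼ = 22894·585 + 21555·278 = 1.938528 × 10^7.
n_{East} = 1237·21555·278 / (1.938528 × 10^7) = 382.4.

382.4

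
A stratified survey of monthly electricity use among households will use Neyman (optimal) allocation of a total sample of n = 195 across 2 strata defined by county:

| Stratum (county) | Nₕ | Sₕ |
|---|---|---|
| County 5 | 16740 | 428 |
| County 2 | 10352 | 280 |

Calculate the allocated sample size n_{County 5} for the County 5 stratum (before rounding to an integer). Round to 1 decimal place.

Neyman allocation: nₕ = n·NₕSₕ / Σⱼ NⱼSⱼ.
Σ NⱼSⱼ = 16740·428 + 10352·280 = 1.006328 × 10^7.
n_{County 5} = 195·16740·428 / (1.006328 × 10^7) = 138.8.

138.8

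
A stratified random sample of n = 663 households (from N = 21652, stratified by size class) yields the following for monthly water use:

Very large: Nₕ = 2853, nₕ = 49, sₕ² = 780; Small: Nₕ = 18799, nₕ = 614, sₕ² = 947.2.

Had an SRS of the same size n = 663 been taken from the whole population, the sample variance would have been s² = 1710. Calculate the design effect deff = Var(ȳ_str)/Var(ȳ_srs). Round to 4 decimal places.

0.5586

Var(ȳ_str) = Σ Wₕ²(1−fₕ)sₕ²/nₕ with Wₕ = Nₕ/21652:
  Very large: (2853/21652)²·(1−49/2853)·780/49 = 0.27163284
  Small: (18799/21652)²·(1−614/18799)·947.2/614 = 1.1249296
  → Var(ȳ_str) = 1.3965624.
Var(ȳ_srs) = (1 − 663/21652)·1710/663 = 2.500209.
deff = 1.3965624 / 2.500209 = 0.5586.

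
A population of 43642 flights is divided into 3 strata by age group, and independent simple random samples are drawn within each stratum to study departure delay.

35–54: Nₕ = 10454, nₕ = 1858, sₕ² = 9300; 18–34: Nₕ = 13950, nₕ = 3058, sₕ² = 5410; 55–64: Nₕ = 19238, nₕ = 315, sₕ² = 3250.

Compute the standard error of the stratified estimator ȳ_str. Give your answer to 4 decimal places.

1.5328

Var(ȳ_str) = Σₕ Wₕ²(1 − fₕ)sₕ²/nₕ with Wₕ = Nₕ/N, N = 43642.
35–54: Wₕ = 0.23953989; term = 0.23953989²·(1 − 0.17773101)·9300/1858 = 0.23616028.
18–34: Wₕ = 0.31964621; term = 0.31964621²·(1 − 0.21921147)·5410/3058 = 0.14113422.
55–64: Wₕ = 0.44081389; term = 0.44081389²·(1 − 0.01637384)·3250/315 = 1.9720296.
Sum = 2.3493241.
SE = √(2.3493241) = 1.5328.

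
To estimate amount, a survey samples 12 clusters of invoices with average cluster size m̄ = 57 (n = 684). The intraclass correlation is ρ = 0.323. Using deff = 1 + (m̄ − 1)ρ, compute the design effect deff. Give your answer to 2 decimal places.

deff = 1 + (57 − 1)·0.323 = 1 + 18.088 = 19.088.

19.09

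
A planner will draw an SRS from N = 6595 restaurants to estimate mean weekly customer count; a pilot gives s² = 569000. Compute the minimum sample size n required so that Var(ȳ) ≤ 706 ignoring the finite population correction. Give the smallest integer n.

Without fpc, n₀ = s²/D = 569000/706 = 805.9490.
Rounding up, n = 806.

806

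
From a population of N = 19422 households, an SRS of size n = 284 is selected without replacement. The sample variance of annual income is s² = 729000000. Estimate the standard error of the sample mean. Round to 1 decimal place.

1590.4

Under SRS without replacement, Var(ȳ) = (1 − f)·s²/n with f = n/N = 284/19422 = 0.01462259.
Var(ȳ) = (1 − 0.01462259)·729000000/284 = 0.98537741·2.5669014 × 10^6 = 2.5293667 × 10^6.
SE(ȳ) = √(2.5293667 × 10^6) = 1590.4.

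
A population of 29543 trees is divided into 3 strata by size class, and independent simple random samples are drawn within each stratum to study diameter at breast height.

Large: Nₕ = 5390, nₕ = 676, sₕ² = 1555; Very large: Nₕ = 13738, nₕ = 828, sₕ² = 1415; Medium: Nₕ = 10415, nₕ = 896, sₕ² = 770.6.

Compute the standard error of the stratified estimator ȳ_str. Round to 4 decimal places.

0.7155

Var(ȳ_str) = Σₕ Wₕ²(1 − fₕ)sₕ²/nₕ with Wₕ = Nₕ/N, N = 29543.
Large: Wₕ = 0.18244593; term = 0.18244593²·(1 − 0.12541744)·1555/676 = 0.066965768.
Very large: Wₕ = 0.46501709; term = 0.46501709²·(1 − 0.06027078)·1415/828 = 0.34726952.
Medium: Wₕ = 0.35253698; term = 0.35253698²·(1 − 0.08602976)·770.6/896 = 0.097692766.
Sum = 0.51192805.
SE = √(0.51192805) = 0.7155.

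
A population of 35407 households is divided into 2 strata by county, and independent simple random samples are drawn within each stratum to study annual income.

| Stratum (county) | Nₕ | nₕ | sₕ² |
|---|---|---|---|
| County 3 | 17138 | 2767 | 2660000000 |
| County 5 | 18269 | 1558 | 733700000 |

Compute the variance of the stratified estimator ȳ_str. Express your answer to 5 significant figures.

303540

Var(ȳ_str) = Σₕ Wₕ²(1 − fₕ)sₕ²/nₕ with Wₕ = Nₕ/N, N = 35407.
County 3: Wₕ = 0.48402858; term = 0.48402858²·(1 − 0.16145408)·2660000000/2767 = 188860.59.
County 5: Wₕ = 0.51597142; term = 0.51597142²·(1 − 0.08528108)·733700000/1558 = 114680.62.
Sum = 303541.21.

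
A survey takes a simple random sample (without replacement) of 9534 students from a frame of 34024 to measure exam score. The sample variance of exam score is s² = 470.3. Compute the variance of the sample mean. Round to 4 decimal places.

Under SRS without replacement, Var(ȳ) = (1 − f)·s²/n with f = n/N = 9534/34024 = 0.28021397.
Var(ȳ) = (1 − 0.28021397)·470.3/9534 = 0.71978603·0.049328718 = 0.035506122.

0.0355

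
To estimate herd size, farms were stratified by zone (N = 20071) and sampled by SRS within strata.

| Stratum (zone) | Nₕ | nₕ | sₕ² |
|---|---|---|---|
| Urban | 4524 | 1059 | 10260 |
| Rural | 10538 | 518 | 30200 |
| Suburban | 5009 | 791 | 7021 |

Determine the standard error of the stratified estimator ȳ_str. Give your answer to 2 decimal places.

4.02

Var(ȳ_str) = Σₕ Wₕ²(1 − fₕ)sₕ²/nₕ with Wₕ = Nₕ/N, N = 20071.
Urban: Wₕ = 0.22539983; term = 0.22539983²·(1 − 0.23408488)·10260/1059 = 0.37699815.
Rural: Wₕ = 0.52503612; term = 0.52503612²·(1 − 0.04915544)·30200/518 = 15.281468.
Suburban: Wₕ = 0.24956405; term = 0.24956405²·(1 − 0.15791575)·7021/791 = 0.465524.
Sum = 16.12399.
SE = √(16.12399) = 4.02.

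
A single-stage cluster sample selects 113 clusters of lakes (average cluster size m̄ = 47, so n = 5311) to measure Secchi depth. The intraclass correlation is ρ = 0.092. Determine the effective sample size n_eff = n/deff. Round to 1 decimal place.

deff = 1 + (47 − 1)·0.092 = 1 + 4.232 = 5.232.
n_eff = 5311 / 5.232 = 1015.1.

1015.1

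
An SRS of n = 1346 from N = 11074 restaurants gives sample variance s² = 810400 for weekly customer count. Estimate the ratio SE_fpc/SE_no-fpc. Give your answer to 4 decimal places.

f = n/N = 1346/11074 = 0.12154596.
SE_no-fpc = √(s²/n) = 24.537323; SE_fpc = √((1−f)s²/n) = 22.997822.
Ratio = √(1−f) = 0.93725879.

0.9373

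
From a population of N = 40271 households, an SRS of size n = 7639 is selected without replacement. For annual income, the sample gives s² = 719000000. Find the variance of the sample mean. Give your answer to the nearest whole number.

76268

Under SRS without replacement, Var(ȳ) = (1 − f)·s²/n with f = n/N = 7639/40271 = 0.18968985.
Var(ȳ) = (1 − 0.18968985)·719000000/7639 = 0.81031015·94122.267 = 76268.228.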